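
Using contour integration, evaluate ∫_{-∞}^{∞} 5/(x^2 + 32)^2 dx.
Let f(z) = 5/(z^2 + 32)^2. The denominator has no real zeros and deg Q - deg P = 4 ≥ 2, so the integral of f over the upper semicircle |z| = R tends to 0 as R → ∞. Closing the contour in the upper half-plane,
  ∫_{-∞}^{∞} f(x) dx = 2πi · Σ Res(f, z_k)  over the poles with Im z_k > 0.

Zeros of the denominator: z^2 + 32 = 0 gives z = ±4*sqrt(2)*I.
Upper half-plane: z = 4*sqrt(2)*I (a pole of order 2).

Write f(z) = g(z)/(z - 4*sqrt(2)*I)^2 with g(z) = 5/(z + 4*sqrt(2)*I)^2. For a double pole, Res(f, z₀) = g'(z₀):
  g'(z) = -10/(z + 4*sqrt(2)*I)^3
  Res(f, 4*sqrt(2)*I) = g'(4*sqrt(2)*I) = -5*sqrt(2)*I/1024

∫_{-∞}^{∞} f(x) dx = 2πi · (-5*sqrt(2)*I/1024) = 5*sqrt(2)*pi/512

Final answer: 5*sqrt(2)*pi/512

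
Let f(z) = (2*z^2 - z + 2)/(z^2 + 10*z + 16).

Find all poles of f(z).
The singularities of f are the zeros of the denominator. Factoring,
  z^2 + 10*z + 16 = (z + 2)*(z + 8)
so the candidates are z = -2, z = -8.

Check the numerator P(z) = 2*z^2 - z + 2 at each one:
  P(-2) = 12 ≠ 0, so z = -2 is a (simple) pole.
  P(-8) = 138 ≠ 0, so z = -8 is a (simple) pole.

Poles of f: {-8, -2}

Final answer: {-8, -2}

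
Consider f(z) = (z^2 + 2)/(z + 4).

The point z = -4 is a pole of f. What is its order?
Factor the denominator:
  z + 4 = (z + 4)

The numerator P(z) = z^2 + 2 has P(-4) = 18 ≠ 0, so no factor of (z + 4) cancels.
Near z = -4 we can therefore write f(z) = g(z)/(z + 4) with g analytic at -4 and g(-4) ≠ 0 (g is just the numerator).

Hence z = -4 is a pole of order 1.

Final answer: 1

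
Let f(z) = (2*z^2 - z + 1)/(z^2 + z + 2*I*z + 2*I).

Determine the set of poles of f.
The singularities of f are the zeros of the denominator. Factoring,
  z^2 + z + 2*I*z + 2*I = (z + 1)*(z + 2*I)
so the candidates are z = -1, z = -2*I.

Check the numerator P(z) = 2*z^2 - z + 1 at each one:
  P(-1) = 4 ≠ 0, so z = -1 is a (simple) pole.
  P(-2*I) = -7 + 2*I ≠ 0, so z = -2*I is a (simple) pole.

Poles of f: {-1, -2*I}

Final answer: {-1, -2*I}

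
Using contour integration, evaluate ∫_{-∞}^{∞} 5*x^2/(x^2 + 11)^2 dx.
5*sqrt(11)*pi/22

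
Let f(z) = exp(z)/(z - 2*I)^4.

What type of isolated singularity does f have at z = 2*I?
pole of order 4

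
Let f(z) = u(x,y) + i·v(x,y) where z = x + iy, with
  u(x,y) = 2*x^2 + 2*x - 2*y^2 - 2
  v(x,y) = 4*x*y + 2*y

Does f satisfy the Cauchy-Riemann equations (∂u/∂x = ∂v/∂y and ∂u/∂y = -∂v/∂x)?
∂u/∂x = 4*x + 2
∂v/∂y = 4*x + 2
∂u/∂y = -4*y
∂v/∂x = 4*y
∂u/∂x = ∂v/∂y and ∂u/∂y = -∂v/∂x hold identically; f is analytic.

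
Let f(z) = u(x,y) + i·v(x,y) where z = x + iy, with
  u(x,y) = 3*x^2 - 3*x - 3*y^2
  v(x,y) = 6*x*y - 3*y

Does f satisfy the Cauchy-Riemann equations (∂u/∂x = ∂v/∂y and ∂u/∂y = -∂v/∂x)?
∂u/∂x = 6*x - 3
∂v/∂y = 6*x - 3
∂u/∂y = -6*y
∂v/∂x = 6*y
∂u/∂x = ∂v/∂y and ∂u/∂y = -∂v/∂x hold identically; f is analytic.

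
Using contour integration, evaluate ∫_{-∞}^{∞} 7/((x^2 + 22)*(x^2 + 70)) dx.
Let f(z) = 7/((z^2 + 22)*(z^2 + 70)). The denominator has no real zeros and deg Q - deg P = 4 ≥ 2, so the integral of f over the upper semicircle |z| = R tends to 0 as R → ∞. Closing the contour in the upper half-plane,
  ∫_{-∞}^{∞} f(x) dx = 2πi · Σ Res(f, z_k)  over the poles with Im z_k > 0.

Zeros of the denominator: z^2 + 70 = 0 gives z = ±sqrt(70)*I; z^2 + 22 = 0 gives z = ±sqrt(22)*I.
Upper half-plane: z = sqrt(22)*I, z = sqrt(70)*I (simple).

Each pole is a simple zero of Q(z) = z^4 + 92*z^2 + 1540, so Res(f, z₀) = P(z₀)/Q'(z₀) with P(z) = 7, Q'(z) = 4*z^3 + 184*z:
  Res(f, sqrt(22)*I) = (7)/(96*sqrt(22)*I) = -7*sqrt(22)*I/2112
  Res(f, sqrt(70)*I) = (7)/(-96*sqrt(70)*I) = sqrt(70)*I/960

Sum of residues: I*(-35*sqrt(22) + 11*sqrt(70))/10560
∫_{-∞}^{∞} f(x) dx = 2πi · (I*(-35*sqrt(22) + 11*sqrt(70))/10560) = pi*(-11*sqrt(70) + 35*sqrt(22))/5280

Final answer: pi*(-11*sqrt(70) + 35*sqrt(22))/5280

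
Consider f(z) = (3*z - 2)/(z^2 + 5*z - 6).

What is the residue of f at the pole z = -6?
Write f(z) = P(z)/Q(z) with P(z) = 3*z - 2 and Q(z) = z^2 + 5*z - 6.
The denominator factors as Q(z) = (z + 6)*(z - 1), so z = -6 is a simple zero of Q and P is analytic there; z = -6 is therefore a simple pole and
  Res(f, z₀) = P(z₀)/Q'(z₀).

Q'(z) = 2*z + 5, so Q'(-6) = -7.
P(-6) = -20.

Res(f, -6) = (-20)/(-7) = 20/7

Final answer: 20/7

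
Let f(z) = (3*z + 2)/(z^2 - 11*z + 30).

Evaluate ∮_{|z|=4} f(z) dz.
0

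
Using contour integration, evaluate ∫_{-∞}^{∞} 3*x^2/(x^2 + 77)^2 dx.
Let f(z) = 3*z^2/(z^2 + 77)^2. The denominator has no real zeros and deg Q - deg P = 2 ≥ 2, so the integral of f over the upper semicircle |z| = R tends to 0 as R → ∞. Closing the contour in the upper half-plane,
  ∫_{-∞}^{∞} f(x) dx = 2πi · Σ Res(f, z_k)  over the poles with Im z_k > 0.

Zeros of the denominator: z^2 + 77 = 0 gives z = ±sqrt(77)*I.
Upper half-plane: z = sqrt(77)*I (a pole of order 2).

Write f(z) = g(z)/(z - sqrt(77)*I)^2 with g(z) = 3*z^2/(z + sqrt(77)*I)^2. For a double pole, Res(f, z₀) = g'(z₀):
  g'(z) = 6*sqrt(77)*I*z/(z + sqrt(77)*I)^3
  Res(f, sqrt(77)*I) = g'(sqrt(77)*I) = -3*sqrt(77)*I/308

∫_{-∞}^{∞} f(x) dx = 2πi · (-3*sqrt(77)*I/308) = 3*sqrt(77)*pi/154

Final answer: 3*sqrt(77)*pi/154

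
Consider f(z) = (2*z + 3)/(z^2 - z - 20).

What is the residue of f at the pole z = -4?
Write f(z) = P(z)/Q(z) with P(z) = 2*z + 3 and Q(z) = z^2 - z - 20.
The denominator factors as Q(z) = (z - 5)*(z + 4), so z = -4 is a simple zero of Q and P is analytic there; z = -4 is therefore a simple pole and
  Res(f, z₀) = P(z₀)/Q'(z₀).

Q'(z) = 2*z - 1, so Q'(-4) = -9.
P(-4) = -5.

Res(f, -4) = (-5)/(-9) = 5/9

Final answer: 5/9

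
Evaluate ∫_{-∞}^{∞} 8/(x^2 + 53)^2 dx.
Let f(z) = 8/(z^2 + 53)^2. The denominator has no real zeros and deg Q - deg P = 4 ≥ 2, so the integral of f over the upper semicircle |z| = R tends to 0 as R → ∞. Closing the contour in the upper half-plane,
  ∫_{-∞}^{∞} f(x) dx = 2πi · Σ Res(f, z_k)  over the poles with Im z_k > 0.

Zeros of the denominator: z^2 + 53 = 0 gives z = ±sqrt(53)*I.
Upper half-plane: z = sqrt(53)*I (a pole of order 2).

Write f(z) = g(z)/(z - sqrt(53)*I)^2 with g(z) = 8/(z + sqrt(53)*I)^2. For a double pole, Res(f, z₀) = g'(z₀):
  g'(z) = -16/(z + sqrt(53)*I)^3
  Res(f, sqrt(53)*I) = g'(sqrt(53)*I) = -2*sqrt(53)*I/2809

∫_{-∞}^{∞} f(x) dx = 2πi · (-2*sqrt(53)*I/2809) = 4*sqrt(53)*pi/2809

Final answer: 4*sqrt(53)*pi/2809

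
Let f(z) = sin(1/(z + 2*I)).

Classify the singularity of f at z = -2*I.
essential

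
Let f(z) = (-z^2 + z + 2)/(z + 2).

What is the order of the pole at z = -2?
Factor the denominator:
  z + 2 = (z + 2)

The numerator P(z) = -z^2 + z + 2 has P(-2) = -4 ≠ 0, so no factor of (z + 2) cancels.
Near z = -2 we can therefore write f(z) = g(z)/(z + 2) with g analytic at -2 and g(-2) ≠ 0 (g is just the numerator).

Hence z = -2 is a pole of order 1.

Final answer: 1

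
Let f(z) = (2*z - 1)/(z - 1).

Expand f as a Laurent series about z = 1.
1/(z - 1) + 2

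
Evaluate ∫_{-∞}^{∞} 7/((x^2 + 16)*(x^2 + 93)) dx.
Let f(z) = 7/((z^2 + 16)*(z^2 + 93)). The denominator has no real zeros and deg Q - deg P = 4 ≥ 2, so the integral of f over the upper semicircle |z| = R tends to 0 as R → ∞. Closing the contour in the upper half-plane,
  ∫_{-∞}^{∞} f(x) dx = 2πi · Σ Res(f, z_k)  over the poles with Im z_k > 0.

Zeros of the denominator: z^2 + 93 = 0 gives z = ±sqrt(93)*I; z^2 + 16 = 0 gives z = ±4*I.
Upper half-plane: z = 4*I, z = sqrt(93)*I (simple).

Each pole is a simple zero of Q(z) = z^4 + 109*z^2 + 1488, so Res(f, z₀) = P(z₀)/Q'(z₀) with P(z) = 7, Q'(z) = 4*z^3 + 218*z:
  Res(f, 4*I) = (7)/(616*I) = -I/88
  Res(f, sqrt(93)*I) = (7)/(-154*sqrt(93)*I) = sqrt(93)*I/2046

Sum of residues: I*(-93 + 4*sqrt(93))/8184
∫_{-∞}^{∞} f(x) dx = 2πi · (I*(-93 + 4*sqrt(93))/8184) = pi*(93 - 4*sqrt(93))/4092

Final answer: pi*(93 - 4*sqrt(93))/4092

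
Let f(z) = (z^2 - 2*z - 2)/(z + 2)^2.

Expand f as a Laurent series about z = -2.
Put w = z - (-2), i.e. z = w - 2. The denominator is w^2, so it suffices to rewrite the numerator in powers of w.

P(z) = z^2 - 2*z - 2
P(w - 2) = 6 - 6*w + w^2

Dividing each term by w^2:
  f = 6/w^2 - 6/w + 1

Substituting back w = z + 2:
  f(z) = 6/(z + 2)^2 - 6/(z + 2) + 1

The series is finite because the numerator is a polynomial; the negative powers form the principal part, and the coefficient of 1/(z + 2) gives Res(f, -2) = -6.

Final answer: 6/(z + 2)^2 - 6/(z + 2) + 1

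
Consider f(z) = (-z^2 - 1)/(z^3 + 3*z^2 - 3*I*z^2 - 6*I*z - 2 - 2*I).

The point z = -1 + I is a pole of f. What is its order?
Factor the denominator:
  z^3 + 3*z^2 - 3*I*z^2 - 6*I*z - 2 - 2*I = (z + 1 - I)^3

The numerator P(z) = -z^2 - 1 has P(-1 + I) = -1 + 2*I ≠ 0, so no factor of (z + 1 - I) cancels.
Near z = -1 + I we can therefore write f(z) = g(z)/(z + 1 - I)^3 with g analytic at -1 + I and g(-1 + I) ≠ 0 (g is just the numerator).

Hence z = -1 + I is a pole of order 3.

Final answer: 3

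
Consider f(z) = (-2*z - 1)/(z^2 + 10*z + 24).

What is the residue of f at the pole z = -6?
Write f(z) = P(z)/Q(z) with P(z) = -2*z - 1 and Q(z) = z^2 + 10*z + 24.
The denominator factors as Q(z) = (z + 6)*(z + 4), so z = -6 is a simple zero of Q and P is analytic there; z = -6 is therefore a simple pole and
  Res(f, z₀) = P(z₀)/Q'(z₀).

Q'(z) = 2*z + 10, so Q'(-6) = -2.
P(-6) = 11.

Res(f, -6) = (11)/(-2) = -11/2

Final answer: -11/2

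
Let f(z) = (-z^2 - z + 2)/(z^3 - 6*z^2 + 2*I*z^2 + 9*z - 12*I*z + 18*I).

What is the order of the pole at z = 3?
Factor the denominator:
  z^3 - 6*z^2 + 2*I*z^2 + 9*z - 12*I*z + 18*I = (z - 3)^2*(z + 2*I)

The numerator P(z) = -z^2 - z + 2 has P(3) = -10 ≠ 0, so no factor of (z - 3) cancels.
Near z = 3 we can therefore write f(z) = g(z)/(z - 3)^2 with g analytic at 3 and g(3) ≠ 0 (g is the numerator divided by the remaining denominator factors).

Hence z = 3 is a pole of order 2.

Final answer: 2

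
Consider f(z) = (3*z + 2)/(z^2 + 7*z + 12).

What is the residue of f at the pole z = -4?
Write f(z) = P(z)/Q(z) with P(z) = 3*z + 2 and Q(z) = z^2 + 7*z + 12.
The denominator factors as Q(z) = (z + 3)*(z + 4), so z = -4 is a simple zero of Q and P is analytic there; z = -4 is therefore a simple pole and
  Res(f, z₀) = P(z₀)/Q'(z₀).

Q'(z) = 2*z + 7, so Q'(-4) = -1.
P(-4) = -10.

Res(f, -4) = (-10)/(-1) = 10

Final answer: 10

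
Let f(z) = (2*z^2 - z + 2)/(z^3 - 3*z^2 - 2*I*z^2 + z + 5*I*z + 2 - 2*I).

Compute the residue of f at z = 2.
4/5 + 12*I/5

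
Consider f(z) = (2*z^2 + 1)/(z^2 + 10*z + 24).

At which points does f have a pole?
The singularities of f are the zeros of the denominator. Factoring,
  z^2 + 10*z + 24 = (z + 6)*(z + 4)
so the candidates are z = -6, z = -4.

Check the numerator P(z) = 2*z^2 + 1 at each one:
  P(-6) = 73 ≠ 0, so z = -6 is a (simple) pole.
  P(-4) = 33 ≠ 0, so z = -4 is a (simple) pole.

Poles of f: {-6, -4}

Final answer: {-6, -4}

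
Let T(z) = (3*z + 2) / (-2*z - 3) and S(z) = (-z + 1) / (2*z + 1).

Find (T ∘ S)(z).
(T ∘ S)(z) = T(S(z)) = ((3)*S(z) + (2))/((-2)*S(z) + (-3)). Multiply numerator and denominator by 2*z + 1:
  numerator:   (3)*(-z + 1) + (2)*(2*z + 1) = z + 5
  denominator: (-2)*(-z + 1) + (-3)*(2*z + 1) = -4*z - 5
(T ∘ S)(z) = (z + 5)/(-4*z - 5) = (-z - 5)/(4*z + 5)

Final answer: (-z - 5)/(4*z + 5)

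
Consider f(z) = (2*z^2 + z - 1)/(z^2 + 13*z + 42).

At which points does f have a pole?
{-7, -6}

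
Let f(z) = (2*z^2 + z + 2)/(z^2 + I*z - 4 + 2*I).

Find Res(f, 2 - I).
Write f(z) = P(z)/Q(z) with P(z) = 2*z^2 + z + 2 and Q(z) = z^2 + I*z - 4 + 2*I.
The denominator factors as Q(z) = (z - 2 + I)*(z + 2), so z = 2 - I is a simple zero of Q and P is analytic there; z = 2 - I is therefore a simple pole and
  Res(f, z₀) = P(z₀)/Q'(z₀).

Q'(z) = 2*z + I, so Q'(2 - I) = 4 - I.
P(2 - I) = 10 - 9*I.

Res(f, 2 - I) = (10 - 9*I)/(4 - I) = 49/17 - 26*I/17

Final answer: 49/17 - 26*I/17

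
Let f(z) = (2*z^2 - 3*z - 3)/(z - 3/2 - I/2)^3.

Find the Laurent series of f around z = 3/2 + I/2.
Put w = z - (3/2 + I/2), i.e. z = w + 3/2 + I/2. The denominator is w^3, so it suffices to rewrite the numerator in powers of w.

P(z) = 2*z^2 - 3*z - 3
P(w + 3/2 + I/2) = -7/2 + 3*I/2 + (3 + 2*I)*w + 2*w^2

Dividing each term by w^3:
  f = (-7/2 + 3*I/2)/w^3 + (3 + 2*I)/w^2 + 2/w

Substituting back w = z - 3/2 - I/2:
  f(z) = (-7/2 + 3*I/2)/(z - 3/2 - I/2)^3 + (3 + 2*I)/(z - 3/2 - I/2)^2 + 2/(z - 3/2 - I/2)

The series is finite because the numerator is a polynomial; the negative powers form the principal part, and the coefficient of 1/(z - 3/2 - I/2) gives Res(f, 3/2 + I/2) = 2.

Final answer: (-7/2 + 3*I/2)/(z - 3/2 - I/2)^3 + (3 + 2*I)/(z - 3/2 - I/2)^2 + 2/(z - 3/2 - I/2)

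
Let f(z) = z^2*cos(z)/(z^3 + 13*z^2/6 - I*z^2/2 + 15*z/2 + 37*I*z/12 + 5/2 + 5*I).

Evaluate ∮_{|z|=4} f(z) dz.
pi*(-11907/25397 + 27999*I/25397)*cos(3/2 - 3*I) + pi*(-3153/22601 + 4279*I/22601)*cos(2/3 + I/2) + pi*(6432/10573 + 7488*I/10573)*cosh(2)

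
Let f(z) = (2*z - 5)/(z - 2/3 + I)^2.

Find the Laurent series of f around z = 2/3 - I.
Put w = z - (2/3 - I), i.e. z = w + 2/3 - I. The denominator is w^2, so it suffices to rewrite the numerator in powers of w.

P(z) = 2*z - 5
P(w + 2/3 - I) = -11/3 - 2*I + 2*w

Dividing each term by w^2:
  f = (-11/3 - 2*I)/w^2 + 2/w

Substituting back w = z - 2/3 + I:
  f(z) = (-11/3 - 2*I)/(z - 2/3 + I)^2 + 2/(z - 2/3 + I)

The series is finite because the numerator is a polynomial; the negative powers form the principal part, and the coefficient of 1/(z - 2/3 + I) gives Res(f, 2/3 - I) = 2.

Final answer: (-11/3 - 2*I)/(z - 2/3 + I)^2 + 2/(z - 2/3 + I)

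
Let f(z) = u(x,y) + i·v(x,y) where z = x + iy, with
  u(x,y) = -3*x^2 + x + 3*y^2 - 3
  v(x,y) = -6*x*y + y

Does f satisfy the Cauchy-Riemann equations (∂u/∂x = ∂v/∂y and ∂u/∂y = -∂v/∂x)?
∂u/∂x = 1 - 6*x
∂v/∂y = 1 - 6*x
∂u/∂y = 6*y
∂v/∂x = -6*y
∂u/∂x = ∂v/∂y and ∂u/∂y = -∂v/∂x hold identically; f is analytic.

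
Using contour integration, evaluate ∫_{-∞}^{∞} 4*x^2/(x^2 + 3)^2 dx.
2*sqrt(3)*pi/3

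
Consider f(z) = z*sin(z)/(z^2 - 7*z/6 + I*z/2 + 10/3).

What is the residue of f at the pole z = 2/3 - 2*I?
(128/221 + 36*I/221)*sin(2/3 - 2*I)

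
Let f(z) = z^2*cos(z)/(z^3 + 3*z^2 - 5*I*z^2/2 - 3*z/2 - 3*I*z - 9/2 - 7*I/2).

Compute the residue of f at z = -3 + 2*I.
Write f(z) = P(z)/Q(z) with P(z) = z^2*cos(z) and Q(z) = z^3 + 3*z^2 - 5*I*z^2/2 - 3*z/2 - 3*I*z - 9/2 - 7*I/2.
The denominator factors as Q(z) = (z - 1 - I)*(z + 1 + I/2)*(z + 3 - 2*I), so z = -3 + 2*I is a simple zero of Q and P is analytic there; z = -3 + 2*I is therefore a simple pole and
  Res(f, z₀) = P(z₀)/Q'(z₀).

Q'(z) = 3*z^2 + 6*z - 5*I*z - 3/2 - 3*I, so Q'(-3 + 2*I) = 11/2 - 12*I.
P(-3 + 2*I) = (5 - 12*I)*cos(3 - 2*I).

Res(f, -3 + 2*I) = ((5 - 12*I)*cos(3 - 2*I))/(11/2 - 12*I) = (686/697 - 24*I/697)*cos(3 - 2*I)

Final answer: (686/697 - 24*I/697)*cos(3 - 2*I)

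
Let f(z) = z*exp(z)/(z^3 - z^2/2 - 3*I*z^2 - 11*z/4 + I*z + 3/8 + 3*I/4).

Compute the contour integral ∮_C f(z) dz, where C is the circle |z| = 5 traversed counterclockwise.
By the residue theorem, ∮_C f(z) dz = 2πi · (sum of the residues of f at the poles inside |z| = 5).

The denominator factors as (z - I/2)*(z - 3*I/2)*(z - 1/2 - I), so the singularities of f are simple poles at z = I/2, z = 3*I/2, z = 1/2 + I.
  |I/2|² = 1/4 < 25 = 5², so this pole is inside the contour.
  |3*I/2|² = 9/4 < 25 = 5², so this pole is inside the contour.
  |1/2 + I|² = 5/4 < 25 = 5², so this pole is inside the contour.

With P(z) = z*exp(z) and Q(z) = z^3 - z^2/2 - 3*I*z^2 - 11*z/4 + I*z + 3/8 + 3*I/4, each pole is simple, so Res(f, z₀) = P(z₀)/Q'(z₀) with Q'(z) = 3*z^2 - z - 6*I*z - 11/4 + I.
  Res(f, I/2) = P(I/2)/Q'(I/2) = (I*exp(I/2)/2)/(-1/2 + I/2) = (1/2 - I/2)*exp(I/2)
  Res(f, 3*I/2) = P(3*I/2)/Q'(3*I/2) = (3*I*exp(3*I/2)/2)/(-1/2 - I/2) = (-3/2 - 3*I/2)*exp(3*I/2)
  Res(f, 1/2 + I) = P(1/2 + I)/Q'(1/2 + I) = ((1/2 + I)*exp(1/2 + I))/(1/2) = (1 + 2*I)*exp(1/2 + I)

Sum of residues inside C: (-3/2 - 3*I/2)*exp(3*I/2) + (1/2 - I/2)*exp(I/2) + (1 + 2*I)*exp(1/2 + I)
∮_C f(z) dz = 2πi · ((-3/2 - 3*I/2)*exp(3*I/2) + (1/2 - I/2)*exp(I/2) + (1 + 2*I)*exp(1/2 + I)) = pi*(-4 + 2*I)*exp(1/2 + I) + pi*(1 + I)*exp(I/2) + pi*(3 - 3*I)*exp(3*I/2)

Final answer: pi*(-4 + 2*I)*exp(1/2 + I) + pi*(1 + I)*exp(I/2) + pi*(3 - 3*I)*exp(3*I/2)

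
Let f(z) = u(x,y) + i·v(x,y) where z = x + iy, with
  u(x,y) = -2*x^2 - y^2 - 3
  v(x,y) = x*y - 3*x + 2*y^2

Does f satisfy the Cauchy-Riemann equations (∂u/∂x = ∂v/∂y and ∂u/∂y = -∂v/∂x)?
∂u/∂x = -4*x
∂v/∂y = x + 4*y
∂u/∂y = -2*y
∂v/∂x = y - 3
∂u/∂x ≠ ∂v/∂y and ∂u/∂y ≠ -∂v/∂x; the Cauchy-Riemann equations are not satisfied, so f is not analytic.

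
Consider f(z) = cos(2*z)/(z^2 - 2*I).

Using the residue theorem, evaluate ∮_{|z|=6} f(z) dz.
By the residue theorem, ∮_C f(z) dz = 2πi · (sum of the residues of f at the poles inside |z| = 6).

The denominator factors as (z - 1 - I)*(z + 1 + I), so the singularities of f are simple poles at z = 1 + I, z = -1 - I.
  |1 + I|² = 2 < 36 = 6², so this pole is inside the contour.
  |-1 - I|² = 2 < 36 = 6², so this pole is inside the contour.

With P(z) = cos(2*z) and Q(z) = z^2 - 2*I, each pole is simple, so Res(f, z₀) = P(z₀)/Q'(z₀) with Q'(z) = 2*z.
  Res(f, 1 + I) = P(1 + I)/Q'(1 + I) = (cos(2 + 2*I))/(2 + 2*I) = (1/4 - I/4)*cos(2 + 2*I)
  Res(f, -1 - I) = P(-1 - I)/Q'(-1 - I) = (cos(2 + 2*I))/(-2 - 2*I) = (-1/4 + I/4)*cos(2 + 2*I)

Sum of residues inside C: 0
∮_C f(z) dz = 2πi · (0) = 0

Final answer: 0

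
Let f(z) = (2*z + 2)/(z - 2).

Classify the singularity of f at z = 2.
Write f(z) = g(z)/(z - 2) with g(z) = 2*z + 2.
g is entire and g(2) = 6 ≠ 0, so no factor of (z - 2) cancels: the Laurent expansion of f about z = 2 starts at the power -1, i.e. lim_{z→z₀} (z - z₀) f(z) = 6 is finite and nonzero.
So z = 2 is a pole of order 1.

Final answer: pole of order 1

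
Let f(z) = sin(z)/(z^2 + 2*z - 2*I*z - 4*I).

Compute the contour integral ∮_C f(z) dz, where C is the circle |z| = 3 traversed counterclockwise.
pi*(1/2 + I/2)*sin(2) + pi*(-1/2 + I/2)*sinh(2)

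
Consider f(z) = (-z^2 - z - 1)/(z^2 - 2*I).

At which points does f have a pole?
The singularities of f are the zeros of the denominator. Factoring,
  z^2 - 2*I = (z + 1 + I)*(z - 1 - I)
so the candidates are z = -1 - I, z = 1 + I.

Check the numerator P(z) = -z^2 - z - 1 at each one:
  P(-1 - I) = -I ≠ 0, so z = -1 - I is a (simple) pole.
  P(1 + I) = -2 - 3*I ≠ 0, so z = 1 + I is a (simple) pole.

Poles of f: {-1 - I, 1 + I}

Final answer: {-1 - I, 1 + I}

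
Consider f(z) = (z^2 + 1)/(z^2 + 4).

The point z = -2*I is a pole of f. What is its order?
1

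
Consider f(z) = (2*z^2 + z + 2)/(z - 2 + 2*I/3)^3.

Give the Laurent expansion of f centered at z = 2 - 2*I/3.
Put w = z - (2 - 2*I/3), i.e. z = w + 2 - 2*I/3. The denominator is w^3, so it suffices to rewrite the numerator in powers of w.

P(z) = 2*z^2 + z + 2
P(w + 2 - 2*I/3) = 100/9 - 6*I + (9 - 8*I/3)*w + 2*w^2

Dividing each term by w^3:
  f = (100/9 - 6*I)/w^3 + (9 - 8*I/3)/w^2 + 2/w

Substituting back w = z - 2 + 2*I/3:
  f(z) = (100/9 - 6*I)/(z - 2 + 2*I/3)^3 + (9 - 8*I/3)/(z - 2 + 2*I/3)^2 + 2/(z - 2 + 2*I/3)

The series is finite because the numerator is a polynomial; the negative powers form the principal part, and the coefficient of 1/(z - 2 + 2*I/3) gives Res(f, 2 - 2*I/3) = 2.

Final answer: (100/9 - 6*I)/(z - 2 + 2*I/3)^3 + (9 - 8*I/3)/(z - 2 + 2*I/3)^2 + 2/(z - 2 + 2*I/3)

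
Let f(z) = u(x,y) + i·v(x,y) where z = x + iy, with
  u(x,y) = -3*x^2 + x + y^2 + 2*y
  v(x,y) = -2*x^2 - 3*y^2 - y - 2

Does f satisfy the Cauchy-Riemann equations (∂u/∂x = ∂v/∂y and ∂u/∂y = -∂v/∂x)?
∂u/∂x = 1 - 6*x
∂v/∂y = -6*y - 1
∂u/∂y = 2*y + 2
∂v/∂x = -4*x
∂u/∂x ≠ ∂v/∂y and ∂u/∂y ≠ -∂v/∂x; the Cauchy-Riemann equations are not satisfied, so f is not analytic.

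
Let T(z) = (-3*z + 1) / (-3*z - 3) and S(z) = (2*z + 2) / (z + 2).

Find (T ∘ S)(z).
(5*z + 4)/(9*z + 12)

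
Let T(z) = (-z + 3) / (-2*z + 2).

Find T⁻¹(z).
(2*z - 3)/(2*z - 1)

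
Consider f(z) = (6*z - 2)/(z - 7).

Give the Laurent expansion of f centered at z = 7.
Put w = z - (7), i.e. z = w + 7. The denominator is w, so it suffices to rewrite the numerator in powers of w.

P(z) = 6*z - 2
P(w + 7) = 40 + 6*w

Dividing each term by w:
  f = 40/w + 6

Substituting back w = z - 7:
  f(z) = 40/(z - 7) + 6

The series is finite because the numerator is a polynomial; the negative powers form the principal part, and the coefficient of 1/(z - 7) gives Res(f, 7) = 40.

Final answer: 40/(z - 7) + 6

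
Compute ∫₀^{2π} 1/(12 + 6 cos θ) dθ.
Let J = ∫₀^{2π} dθ/(12 + 6 cos θ).
Put z = e^{iθ}: then cos θ = (z + 1/z)/2, dθ = dz/(iz), and z runs once counterclockwise around |z| = 1:
  J = ∮_{|z|=1} 1/(12 + 6*(z + 1/z)/2) · dz/(iz) = (2/i) ∮_{|z|=1} dz/(6*z^2 + 24*z + 6).
The roots of 6*z^2 + 24*z + 6 are z = (-12 ± sqrt(12^2 - 6^2))/6, with sqrt(108) = 6*sqrt(3); their product is 1, so only z₊ = -2 + sqrt(3) lies inside the unit circle (z₋ = -2 - sqrt(3) lies outside).
z₊ is a simple zero of q(z) = 6*z^2 + 24*z + 6, so Res(1/q, z₊) = 1/q'(z₊) with q'(z) = 12*z + 24; and q'(z₊) = 6*(z₊ - z₋) = 12*sqrt(3).
Therefore J = (2/i) · 2πi · 1/(12*sqrt(3)) = 2*pi/(6*sqrt(3)) = sqrt(3)*pi/9

Final answer: sqrt(3)*pi/9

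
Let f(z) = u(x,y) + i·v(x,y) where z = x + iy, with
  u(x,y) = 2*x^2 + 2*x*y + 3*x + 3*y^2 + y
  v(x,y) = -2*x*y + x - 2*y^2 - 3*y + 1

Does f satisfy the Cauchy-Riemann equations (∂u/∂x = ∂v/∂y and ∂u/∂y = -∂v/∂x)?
∂u/∂x = 4*x + 2*y + 3
∂v/∂y = -2*x - 4*y - 3
∂u/∂y = 2*x + 6*y + 1
∂v/∂x = 1 - 2*y
∂u/∂x ≠ ∂v/∂y and ∂u/∂y ≠ -∂v/∂x; the Cauchy-Riemann equations are not satisfied, so f is not analytic.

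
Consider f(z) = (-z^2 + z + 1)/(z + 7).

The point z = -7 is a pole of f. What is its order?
1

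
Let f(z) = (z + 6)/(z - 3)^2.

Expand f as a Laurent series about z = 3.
Put w = z - (3), i.e. z = w + 3. The denominator is w^2, so it suffices to rewrite the numerator in powers of w.

P(z) = z + 6
P(w + 3) = 9 + w

Dividing each term by w^2:
  f = 9/w^2 + 1/w

Substituting back w = z - 3:
  f(z) = 9/(z - 3)^2 + 1/(z - 3)

The series is finite because the numerator is a polynomial; the negative powers form the principal part, and the coefficient of 1/(z - 3) gives Res(f, 3) = 1.

Final answer: 9/(z - 3)^2 + 1/(z - 3)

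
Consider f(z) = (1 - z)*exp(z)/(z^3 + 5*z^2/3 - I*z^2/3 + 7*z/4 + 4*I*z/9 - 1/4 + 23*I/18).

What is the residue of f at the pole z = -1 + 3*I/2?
Write f(z) = P(z)/Q(z) with P(z) = (1 - z)*exp(z) and Q(z) = z^3 + 5*z^2/3 - I*z^2/3 + 7*z/4 + 4*I*z/9 - 1/4 + 23*I/18.
The denominator factors as Q(z) = (z + 1 + 2*I/3)*(z - 1/3 + I/2)*(z + 1 - 3*I/2), so z = -1 + 3*I/2 is a simple zero of Q and P is analytic there; z = -1 + 3*I/2 is therefore a simple pole and
  Res(f, z₀) = P(z₀)/Q'(z₀).

Q'(z) = 3*z^2 + 10*z/3 - 2*I*z/3 + 7/4 + 4*I/9, so Q'(-1 + 3*I/2) = -13/3 - 26*I/9.
P(-1 + 3*I/2) = (2 - 3*I/2)*exp(-1 + 3*I/2).

Res(f, -1 + 3*I/2) = ((2 - 3*I/2)*exp(-1 + 3*I/2))/(-13/3 - 26*I/9) = (-27/169 + 153*I/338)*exp(-1 + 3*I/2)

Final answer: (-27/169 + 153*I/338)*exp(-1 + 3*I/2)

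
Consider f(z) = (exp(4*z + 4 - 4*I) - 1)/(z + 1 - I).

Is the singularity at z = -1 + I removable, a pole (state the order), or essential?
Let u = z + 1 - I. The exponent is 4*z + 4 - 4*I = 4u, so
  f = (e^(4u) - 1)/u = ((4u) + (4u)^2/2 + (4u)^3/6 + ...)/u = 4 + (8)*u + (32/3)*u^2 + ...
The Laurent expansion about u = 0 has no negative powers; equivalently lim_{z→-1 + I} f(z) = 4 exists and is finite.
So the singularity is removable.

Final answer: removable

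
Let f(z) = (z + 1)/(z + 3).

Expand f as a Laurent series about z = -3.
Put w = z - (-3), i.e. z = w - 3. The denominator is w, so it suffices to rewrite the numerator in powers of w.

P(z) = z + 1
P(w - 3) = -2 + w

Dividing each term by w:
  f = -2/w + 1

Substituting back w = z + 3:
  f(z) = -2/(z + 3) + 1

The series is finite because the numerator is a polynomial; the negative powers form the principal part, and the coefficient of 1/(z + 3) gives Res(f, -3) = -2.

Final answer: -2/(z + 3) + 1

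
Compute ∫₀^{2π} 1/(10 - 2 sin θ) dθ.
Call the integral J. The integrand is 2π-periodic and we integrate over a full period, so shifting θ does not change the value (θ → θ + π/2 turns sin θ into cos θ; θ → θ + π flips the sign of the trig term). Hence
  J = ∫₀^{2π} dθ/(10 + 2 cos θ).
Put z = e^{iθ}: then cos θ = (z + 1/z)/2, dθ = dz/(iz), and z runs once counterclockwise around |z| = 1:
  J = ∮_{|z|=1} 1/(10 + 2*(z + 1/z)/2) · dz/(iz) = (2/i) ∮_{|z|=1} dz/(2*z^2 + 20*z + 2).
The roots of 2*z^2 + 20*z + 2 are z = (-10 ± sqrt(10^2 - 2^2))/2, with sqrt(96) = 4*sqrt(6); their product is 1, so only z₊ = -5 + 2*sqrt(6) lies inside the unit circle (z₋ = -5 - 2*sqrt(6) lies outside).
z₊ is a simple zero of q(z) = 2*z^2 + 20*z + 2, so Res(1/q, z₊) = 1/q'(z₊) with q'(z) = 4*z + 20; and q'(z₊) = 2*(z₊ - z₋) = 8*sqrt(6).
Therefore J = (2/i) · 2πi · 1/(8*sqrt(6)) = 2*pi/(4*sqrt(6)) = sqrt(6)*pi/12

Final answer: sqrt(6)*pi/12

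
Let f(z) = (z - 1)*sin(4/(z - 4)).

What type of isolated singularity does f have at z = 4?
Let u = z - 4. Then
  sin(4/u) = Σ_{k≥0} (-1)^k (4)^(2k+1)/((2k+1)!·u^(2k+1)) = 4/u - 32/(3*u^3) + 128/(15*u^5) + ...
which has infinitely many negative powers of u, so sin(4/(z - 4)) has an essential singularity at z = 4.
The extra factor z - 1 is a nonzero polynomial; if the product had at most a pole at z = 4, dividing by that polynomial would leave sin(4/(z - 4)) with at most a pole too — contradiction. (Equivalently, the product's Laurent series still has infinitely many negative powers.)
So the singularity is essential.

Final answer: essential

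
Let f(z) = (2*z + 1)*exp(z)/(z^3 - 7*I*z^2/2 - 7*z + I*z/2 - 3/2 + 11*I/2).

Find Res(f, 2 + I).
Write f(z) = P(z)/Q(z) with P(z) = (2*z + 1)*exp(z) and Q(z) = z^3 - 7*I*z^2/2 - 7*z + I*z/2 - 3/2 + 11*I/2.
The denominator factors as Q(z) = (z + 1 - I)*(z - 2 - I)*(z + 1 - 3*I/2), so z = 2 + I is a simple zero of Q and P is analytic there; z = 2 + I is therefore a simple pole and
  Res(f, z₀) = P(z₀)/Q'(z₀).

Q'(z) = 3*z^2 - 7*I*z - 7 + I/2, so Q'(2 + I) = 9 - 3*I/2.
P(2 + I) = (5 + 2*I)*exp(2 + I).

Res(f, 2 + I) = ((5 + 2*I)*exp(2 + I))/(9 - 3*I/2) = (56/111 + 34*I/111)*exp(2 + I)

Final answer: (56/111 + 34*I/111)*exp(2 + I)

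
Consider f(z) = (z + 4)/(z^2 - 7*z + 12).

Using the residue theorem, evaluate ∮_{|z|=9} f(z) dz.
By the residue theorem, ∮_C f(z) dz = 2πi · (sum of the residues of f at the poles inside |z| = 9).

The denominator factors as (z - 3)*(z - 4), so the singularities of f are simple poles at z = 3, z = 4.
  |3|² = 9 < 81 = 9², so this pole is inside the contour.
  |4|² = 16 < 81 = 9², so this pole is inside the contour.

With P(z) = z + 4 and Q(z) = z^2 - 7*z + 12, each pole is simple, so Res(f, z₀) = P(z₀)/Q'(z₀) with Q'(z) = 2*z - 7.
  Res(f, 3) = P(3)/Q'(3) = (7)/(-1) = -7
  Res(f, 4) = P(4)/Q'(4) = (8)/(1) = 8

Sum of residues inside C: 1
∮_C f(z) dz = 2πi · (1) = 2*I*pi

Final answer: 2*I*pi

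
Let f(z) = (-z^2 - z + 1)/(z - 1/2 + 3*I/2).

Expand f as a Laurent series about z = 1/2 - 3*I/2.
Put w = z - (1/2 - 3*I/2), i.e. z = w + 1/2 - 3*I/2. The denominator is w, so it suffices to rewrite the numerator in powers of w.

P(z) = -z^2 - z + 1
P(w + 1/2 - 3*I/2) = 5/2 + 3*I + (-2 + 3*I)*w - w^2

Dividing each term by w:
  f = (5/2 + 3*I)/w - 2 + 3*I - w

Substituting back w = z - 1/2 + 3*I/2:
  f(z) = (5/2 + 3*I)/(z - 1/2 + 3*I/2) - 2 + 3*I - (z - 1/2 + 3*I/2)

The series is finite because the numerator is a polynomial; the negative powers form the principal part, and the coefficient of 1/(z - 1/2 + 3*I/2) gives Res(f, 1/2 - 3*I/2) = 5/2 + 3*I.

Final answer: (5/2 + 3*I)/(z - 1/2 + 3*I/2) - 2 + 3*I - (z - 1/2 + 3*I/2)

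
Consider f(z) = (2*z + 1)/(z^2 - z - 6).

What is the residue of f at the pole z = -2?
Write f(z) = P(z)/Q(z) with P(z) = 2*z + 1 and Q(z) = z^2 - z - 6.
The denominator factors as Q(z) = (z - 3)*(z + 2), so z = -2 is a simple zero of Q and P is analytic there; z = -2 is therefore a simple pole and
  Res(f, z₀) = P(z₀)/Q'(z₀).

Q'(z) = 2*z - 1, so Q'(-2) = -5.
P(-2) = -3.

Res(f, -2) = (-3)/(-5) = 3/5

Final answer: 3/5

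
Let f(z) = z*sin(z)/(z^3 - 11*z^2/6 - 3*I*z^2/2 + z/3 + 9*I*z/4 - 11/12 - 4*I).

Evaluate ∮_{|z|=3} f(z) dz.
By the residue theorem, ∮_C f(z) dz = 2πi · (sum of the residues of f at the poles inside |z| = 3).

The denominator factors as (z + 2/3 - 3*I/2)*(z - 2 - I)*(z - 1/2 + I), so the singularities of f are simple poles at z = -2/3 + 3*I/2, z = 2 + I, z = 1/2 - I.
  |-2/3 + 3*I/2|² = 97/36 < 9 = 3², so this pole is inside the contour.
  |2 + I|² = 5 < 9 = 3², so this pole is inside the contour.
  |1/2 - I|² = 5/4 < 9 = 3², so this pole is inside the contour.

With P(z) = z*sin(z) and Q(z) = z^3 - 11*z^2/6 - 3*I*z^2/2 + z/3 + 9*I*z/4 - 11/12 - 4*I, each pole is simple, so Res(f, z₀) = P(z₀)/Q'(z₀) with Q'(z) = 3*z^2 - 11*z/3 - 3*I*z + 1/3 + 9*I/4.
  Res(f, -2/3 + 3*I/2) = P(-2/3 + 3*I/2)/Q'(-2/3 + 3*I/2) = ((2/3 - 3*I/2)*sin(2/3 - 3*I/2))/(67/36 - 29*I/4) = (7851/36305 + 1323*I/36305)*sin(2/3 - 3*I/2)
  Res(f, 2 + I) = P(2 + I)/Q'(2 + I) = ((2 + I)*sin(2 + I))/(5 + 55*I/12) = (84/265 - 24*I/265)*sin(2 + I)
  Res(f, 1/2 - I) = P(1/2 - I)/Q'(1/2 - I) = ((1/2 - I)*sin(1/2 - I))/(-27/4 + 17*I/12) = (-69/685 + 87*I/685)*sin(1/2 - I)

Sum of residues inside C: (7851/36305 + 1323*I/36305)*sin(2/3 - 3*I/2) + (84/265 - 24*I/265)*sin(2 + I) + (-69/685 + 87*I/685)*sin(1/2 - I)
∮_C f(z) dz = 2πi · ((7851/36305 + 1323*I/36305)*sin(2/3 - 3*I/2) + (84/265 - 24*I/265)*sin(2 + I) + (-69/685 + 87*I/685)*sin(1/2 - I)) = pi*(-174/685 - 138*I/685)*sin(1/2 - I) + pi*(-2646/36305 + 15702*I/36305)*sin(2/3 - 3*I/2) + pi*(48/265 + 168*I/265)*sin(2 + I)

Final answer: pi*(-174/685 - 138*I/685)*sin(1/2 - I) + pi*(-2646/36305 + 15702*I/36305)*sin(2/3 - 3*I/2) + pi*(48/265 + 168*I/265)*sin(2 + I)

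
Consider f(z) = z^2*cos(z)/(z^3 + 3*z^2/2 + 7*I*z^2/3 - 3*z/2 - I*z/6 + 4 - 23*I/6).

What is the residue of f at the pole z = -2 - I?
(297/689 + 471*I/689)*cos(2 + I)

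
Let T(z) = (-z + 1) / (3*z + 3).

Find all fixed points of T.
{-sqrt(7)/3 - 2/3, -2/3 + sqrt(7)/3}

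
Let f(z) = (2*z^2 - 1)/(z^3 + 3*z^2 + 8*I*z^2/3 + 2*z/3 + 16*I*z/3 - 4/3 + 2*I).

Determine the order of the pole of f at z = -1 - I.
Factor the denominator:
  z^3 + 3*z^2 + 8*I*z^2/3 + 2*z/3 + 16*I*z/3 - 4/3 + 2*I = (z + 1 + I)^2*(z + 1 + 2*I/3)

The numerator P(z) = 2*z^2 - 1 has P(-1 - I) = -1 + 4*I ≠ 0, so no factor of (z + 1 + I) cancels.
Near z = -1 - I we can therefore write f(z) = g(z)/(z + 1 + I)^2 with g analytic at -1 - I and g(-1 - I) ≠ 0 (g is the numerator divided by the remaining denominator factors).

Hence z = -1 - I is a pole of order 2.

Final answer: 2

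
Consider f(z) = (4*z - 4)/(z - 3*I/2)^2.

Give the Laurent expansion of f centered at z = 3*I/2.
(-4 + 6*I)/(z - 3*I/2)^2 + 4/(z - 3*I/2)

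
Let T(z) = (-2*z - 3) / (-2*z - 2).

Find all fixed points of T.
T(z) = z means -2*z - 3 = z*(-2*z - 2), i.e.
  3 - 2*z^2 = 0.
Discriminant: (0)^2 - 4*(-2)*(3) = 24, so the roots are real.
  z = (0 ± sqrt(24))/(2*(-2))
Fixed points: {-sqrt(6)/2, sqrt(6)/2}

Final answer: {-sqrt(6)/2, sqrt(6)/2}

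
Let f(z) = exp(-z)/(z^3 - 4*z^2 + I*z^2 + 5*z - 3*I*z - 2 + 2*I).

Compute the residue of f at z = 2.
(1/2 - I/2)*exp(-2)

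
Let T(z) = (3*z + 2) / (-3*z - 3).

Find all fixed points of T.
T(z) = z means 3*z + 2 = z*(-3*z - 3), i.e.
  -3*z^2 - 6*z - 2 = 0.
Discriminant: (-6)^2 - 4*(-3)*(-2) = 12, so the roots are real.
  z = (6 ± sqrt(12))/(2*(-3))
Fixed points: {-1 - sqrt(3)/3, -1 + sqrt(3)/3}

Final answer: {-1 - sqrt(3)/3, -1 + sqrt(3)/3}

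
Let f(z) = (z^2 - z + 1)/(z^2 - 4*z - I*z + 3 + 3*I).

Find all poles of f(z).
The singularities of f are the zeros of the denominator. Factoring,
  z^2 - 4*z - I*z + 3 + 3*I = (z - 3)*(z - 1 - I)
so the candidates are z = 3, z = 1 + I.

Check the numerator P(z) = z^2 - z + 1 at each one:
  P(3) = 7 ≠ 0, so z = 3 is a (simple) pole.
  P(1 + I) = I ≠ 0, so z = 1 + I is a (simple) pole.

Poles of f: {1 + I, 3}

Final answer: {1 + I, 3}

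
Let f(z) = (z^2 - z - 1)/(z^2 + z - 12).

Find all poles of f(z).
{-4, 3}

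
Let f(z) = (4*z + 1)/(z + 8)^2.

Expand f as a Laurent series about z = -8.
Put w = z - (-8), i.e. z = w - 8. The denominator is w^2, so it suffices to rewrite the numerator in powers of w.

P(z) = 4*z + 1
P(w - 8) = -31 + 4*w

Dividing each term by w^2:
  f = -31/w^2 + 4/w

Substituting back w = z + 8:
  f(z) = -31/(z + 8)^2 + 4/(z + 8)

The series is finite because the numerator is a polynomial; the negative powers form the principal part, and the coefficient of 1/(z + 8) gives Res(f, -8) = 4.

Final answer: -31/(z + 8)^2 + 4/(z + 8)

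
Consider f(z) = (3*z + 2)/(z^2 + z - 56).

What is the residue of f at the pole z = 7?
Write f(z) = P(z)/Q(z) with P(z) = 3*z + 2 and Q(z) = z^2 + z - 56.
The denominator factors as Q(z) = (z - 7)*(z + 8), so z = 7 is a simple zero of Q and P is analytic there; z = 7 is therefore a simple pole and
  Res(f, z₀) = P(z₀)/Q'(z₀).

Q'(z) = 2*z + 1, so Q'(7) = 15.
P(7) = 23.

Res(f, 7) = (23)/(15) = 23/15

Final answer: 23/15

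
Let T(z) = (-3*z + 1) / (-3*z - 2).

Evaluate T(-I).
7/13 - 9*I/13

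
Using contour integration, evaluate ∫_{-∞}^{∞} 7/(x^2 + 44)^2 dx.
Let f(z) = 7/(z^2 + 44)^2. The denominator has no real zeros and deg Q - deg P = 4 ≥ 2, so the integral of f over the upper semicircle |z| = R tends to 0 as R → ∞. Closing the contour in the upper half-plane,
  ∫_{-∞}^{∞} f(x) dx = 2πi · Σ Res(f, z_k)  over the poles with Im z_k > 0.

Zeros of the denominator: z^2 + 44 = 0 gives z = ±2*sqrt(11)*I.
Upper half-plane: z = 2*sqrt(11)*I (a pole of order 2).

Write f(z) = g(z)/(z - 2*sqrt(11)*I)^2 with g(z) = 7/(z + 2*sqrt(11)*I)^2. For a double pole, Res(f, z₀) = g'(z₀):
  g'(z) = -14/(z + 2*sqrt(11)*I)^3
  Res(f, 2*sqrt(11)*I) = g'(2*sqrt(11)*I) = -7*sqrt(11)*I/3872

∫_{-∞}^{∞} f(x) dx = 2πi · (-7*sqrt(11)*I/3872) = 7*sqrt(11)*pi/1936

Final answer: 7*sqrt(11)*pi/1936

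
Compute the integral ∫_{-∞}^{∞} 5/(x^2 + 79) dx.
Let f(z) = 5/(z^2 + 79). The denominator has no real zeros and deg Q - deg P = 2 ≥ 2, so the integral of f over the upper semicircle |z| = R tends to 0 as R → ∞. Closing the contour in the upper half-plane,
  ∫_{-∞}^{∞} f(x) dx = 2πi · Σ Res(f, z_k)  over the poles with Im z_k > 0.

Zeros of the denominator: z^2 + 79 = 0 gives z = ±sqrt(79)*I.
Upper half-plane: z = sqrt(79)*I (simple).

Each pole is a simple zero of Q(z) = z^2 + 79, so Res(f, z₀) = P(z₀)/Q'(z₀) with P(z) = 5, Q'(z) = 2*z:
  Res(f, sqrt(79)*I) = (5)/(2*sqrt(79)*I) = -5*sqrt(79)*I/158

∫_{-∞}^{∞} f(x) dx = 2πi · (-5*sqrt(79)*I/158) = 5*sqrt(79)*pi/79

Final answer: 5*sqrt(79)*pi/79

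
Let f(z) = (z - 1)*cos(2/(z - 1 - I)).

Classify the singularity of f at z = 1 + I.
Let u = z - 1 - I. Then
  cos(2/u) = Σ_{k≥0} (-1)^k (2)^(2k)/((2k)!·u^(2k)) = 1 - 2/u^2 + 2/(3*u^4) + ...
which has infinitely many negative powers of u, so cos(2/(z - 1 - I)) has an essential singularity at z = 1 + I.
The extra factor z - 1 is a nonzero polynomial; if the product had at most a pole at z = 1 + I, dividing by that polynomial would leave cos(2/(z - 1 - I)) with at most a pole too — contradiction. (Equivalently, the product's Laurent series still has infinitely many negative powers.)
So the singularity is essential.

Final answer: essential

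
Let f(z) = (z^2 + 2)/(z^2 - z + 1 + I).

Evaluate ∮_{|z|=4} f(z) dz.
By the residue theorem, ∮_C f(z) dz = 2πi · (sum of the residues of f at the poles inside |z| = 4).

The denominator factors as (z - I)*(z - 1 + I), so the singularities of f are simple poles at z = I, z = 1 - I.
  |I|² = 1 < 16 = 4², so this pole is inside the contour.
  |1 - I|² = 2 < 16 = 4², so this pole is inside the contour.

With P(z) = z^2 + 2 and Q(z) = z^2 - z + 1 + I, each pole is simple, so Res(f, z₀) = P(z₀)/Q'(z₀) with Q'(z) = 2*z - 1.
  Res(f, I) = P(I)/Q'(I) = (1)/(-1 + 2*I) = -1/5 - 2*I/5
  Res(f, 1 - I) = P(1 - I)/Q'(1 - I) = (2 - 2*I)/(1 - 2*I) = 6/5 + 2*I/5

Sum of residues inside C: 1
∮_C f(z) dz = 2πi · (1) = 2*I*pi

Final answer: 2*I*pi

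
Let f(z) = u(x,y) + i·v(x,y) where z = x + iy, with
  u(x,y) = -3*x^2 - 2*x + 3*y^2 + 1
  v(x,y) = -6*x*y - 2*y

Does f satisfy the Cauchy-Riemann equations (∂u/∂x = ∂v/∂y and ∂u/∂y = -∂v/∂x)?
∂u/∂x = -6*x - 2
∂v/∂y = -6*x - 2
∂u/∂y = 6*y
∂v/∂x = -6*y
∂u/∂x = ∂v/∂y and ∂u/∂y = -∂v/∂x hold identically; f is analytic.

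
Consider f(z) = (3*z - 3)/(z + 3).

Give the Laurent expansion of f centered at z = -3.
Put w = z - (-3), i.e. z = w - 3. The denominator is w, so it suffices to rewrite the numerator in powers of w.

P(z) = 3*z - 3
P(w - 3) = -12 + 3*w

Dividing each term by w:
  f = -12/w + 3

Substituting back w = z + 3:
  f(z) = -12/(z + 3) + 3

The series is finite because the numerator is a polynomial; the negative powers form the principal part, and the coefficient of 1/(z + 3) gives Res(f, -3) = -12.

Final answer: -12/(z + 3) + 3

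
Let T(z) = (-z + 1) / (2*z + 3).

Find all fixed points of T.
T(z) = z means -z + 1 = z*(2*z + 3), i.e.
  2*z^2 + 4*z - 1 = 0.
Discriminant: (4)^2 - 4*(2)*(-1) = 24, so the roots are real.
  z = (-4 ± sqrt(24))/(2*(2))
Fixed points: {-sqrt(6)/2 - 1, -1 + sqrt(6)/2}

Final answer: {-sqrt(6)/2 - 1, -1 + sqrt(6)/2}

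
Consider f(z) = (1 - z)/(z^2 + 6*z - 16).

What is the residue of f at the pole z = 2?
-1/10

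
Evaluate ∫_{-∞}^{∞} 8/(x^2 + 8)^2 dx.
sqrt(2)*pi/8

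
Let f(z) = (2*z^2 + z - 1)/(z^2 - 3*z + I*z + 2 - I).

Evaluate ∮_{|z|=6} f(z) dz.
By the residue theorem, ∮_C f(z) dz = 2πi · (sum of the residues of f at the poles inside |z| = 6).

The denominator factors as (z - 1)*(z - 2 + I), so the singularities of f are simple poles at z = 1, z = 2 - I.
  |1|² = 1 < 36 = 6², so this pole is inside the contour.
  |2 - I|² = 5 < 36 = 6², so this pole is inside the contour.

With P(z) = 2*z^2 + z - 1 and Q(z) = z^2 - 3*z + I*z + 2 - I, each pole is simple, so Res(f, z₀) = P(z₀)/Q'(z₀) with Q'(z) = 2*z - 3 + I.
  Res(f, 1) = P(1)/Q'(1) = (2)/(-1 + I) = -1 - I
  Res(f, 2 - I) = P(2 - I)/Q'(2 - I) = (7 - 9*I)/(1 - I) = 8 - I

Sum of residues inside C: 7 - 2*I
∮_C f(z) dz = 2πi · (7 - 2*I) = pi*(4 + 14*I)

Final answer: pi*(4 + 14*I)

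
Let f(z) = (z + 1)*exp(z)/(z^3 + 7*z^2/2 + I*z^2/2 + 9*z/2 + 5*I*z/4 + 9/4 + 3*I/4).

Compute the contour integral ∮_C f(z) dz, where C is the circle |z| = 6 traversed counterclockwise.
By the residue theorem, ∮_C f(z) dz = 2πi · (sum of the residues of f at the poles inside |z| = 6).

The denominator factors as (z + 1 + I)*(z + 3/2)*(z + 1 - I/2), so the singularities of f are simple poles at z = -1 - I, z = -3/2, z = -1 + I/2.
  |-1 - I|² = 2 < 36 = 6², so this pole is inside the contour.
  |-3/2|² = 9/4 < 36 = 6², so this pole is inside the contour.
  |-1 + I/2|² = 5/4 < 36 = 6², so this pole is inside the contour.

With P(z) = (z + 1)*exp(z) and Q(z) = z^3 + 7*z^2/2 + I*z^2/2 + 9*z/2 + 5*I*z/4 + 9/4 + 3*I/4, each pole is simple, so Res(f, z₀) = P(z₀)/Q'(z₀) with Q'(z) = 3*z^2 + 7*z + I*z + 9/2 + 5*I/4.
  Res(f, -1 - I) = P(-1 - I)/Q'(-1 - I) = (-I*exp(-1 - I))/(-3/2 - 3*I/4) = (4/15 + 8*I/15)*exp(-1 - I)
  Res(f, -3/2) = P(-3/2)/Q'(-3/2) = (-exp(-3/2)/2)/(3/4 - I/4) = (-3/5 - I/5)*exp(-3/2)
  Res(f, -1 + I/2) = P(-1 + I/2)/Q'(-1 + I/2) = (I*exp(-1 + I/2)/2)/(-3/4 + 3*I/4) = (1/3 - I/3)*exp(-1 + I/2)

Sum of residues inside C: (1/3 - I/3)*exp(-1 + I/2) + (-3/5 - I/5)*exp(-3/2) + (4/15 + 8*I/15)*exp(-1 - I)
∮_C f(z) dz = 2πi · ((1/3 - I/3)*exp(-1 + I/2) + (-3/5 - I/5)*exp(-3/2) + (4/15 + 8*I/15)*exp(-1 - I)) = pi*(2/5 - 6*I/5)*exp(-3/2) + pi*(2/3 + 2*I/3)*exp(-1 + I/2) + pi*(-16/15 + 8*I/15)*exp(-1 - I)

Final answer: pi*(2/5 - 6*I/5)*exp(-3/2) + pi*(2/3 + 2*I/3)*exp(-1 + I/2) + pi*(-16/15 + 8*I/15)*exp(-1 - I)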